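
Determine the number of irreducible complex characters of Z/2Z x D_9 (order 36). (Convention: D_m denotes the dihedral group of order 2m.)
12

Proof sketch: The number of irreducible complex representations of a finite group equals its number of conjugacy classes. For a direct product, #classes(G x H) = #classes(G) * #classes(H). Z/2Z has 2 classes (abelian), D_9 has 6 classes, so 2 * 6 = 12, so Z/2Z x D_9 (order 36) has exactly 12 irreducible complex representations.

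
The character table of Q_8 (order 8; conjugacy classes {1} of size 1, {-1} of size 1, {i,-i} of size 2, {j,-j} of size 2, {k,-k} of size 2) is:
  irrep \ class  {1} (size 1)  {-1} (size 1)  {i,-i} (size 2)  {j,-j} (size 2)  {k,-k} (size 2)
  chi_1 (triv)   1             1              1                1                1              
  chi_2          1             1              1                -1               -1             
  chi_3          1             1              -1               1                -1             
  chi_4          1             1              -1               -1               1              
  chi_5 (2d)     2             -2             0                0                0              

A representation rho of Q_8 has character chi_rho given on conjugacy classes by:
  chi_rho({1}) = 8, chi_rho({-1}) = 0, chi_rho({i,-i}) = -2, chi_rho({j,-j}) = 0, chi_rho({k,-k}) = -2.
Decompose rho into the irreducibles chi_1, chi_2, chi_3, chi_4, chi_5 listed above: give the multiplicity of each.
Multiplicities: chi_1: 0, chi_2: 1, chi_3: 2, chi_4: 1, chi_5: 2.

Solution. Use <chi_rho, chi> = (1/|G|) sum_C |C| * chi_rho(C) * conj(chi(C)) with |G| = 8 for each irreducible chi in the table:
  <chi_rho, chi_1> = (1/8)[1*(8)*conj(1) + 1*(0)*conj(1) + 2*(-2)*conj(1) + 2*(0)*conj(1) + 2*(-2)*conj(1)]
      = (1/8)[(8) + (0) + (-4) + (0) + (-4)] = 0/8 = 0
  <chi_rho, chi_2> = (1/8)[1*(8)*conj(1) + 1*(0)*conj(1) + 2*(-2)*conj(1) + 2*(0)*conj(-1) + 2*(-2)*conj(-1)]
      = (1/8)[(8) + (0) + (-4) + (0) + (4)] = 8/8 = 1
  <chi_rho, chi_3> = (1/8)[1*(8)*conj(1) + 1*(0)*conj(1) + 2*(-2)*conj(-1) + 2*(0)*conj(1) + 2*(-2)*conj(-1)]
      = (1/8)[(8) + (0) + (4) + (0) + (4)] = 16/8 = 2
  <chi_rho, chi_4> = (1/8)[1*(8)*conj(1) + 1*(0)*conj(1) + 2*(-2)*conj(-1) + 2*(0)*conj(-1) + 2*(-2)*conj(1)]
      = (1/8)[(8) + (0) + (4) + (0) + (-4)] = 8/8 = 1
  <chi_rho, chi_5> = (1/8)[1*(8)*conj(2) + 1*(0)*conj(-2) + 2*(-2)*conj(0) + 2*(0)*conj(0) + 2*(-2)*conj(0)]
      = (1/8)[(16) + (0) + (0) + (0) + (0)] = 16/8 = 2
Dimension check: dim(rho) = sum (mult * dim) = 0*1 + 1*1 + 2*1 + 1*1 + 2*2 = 8 = chi_rho(e) = 8.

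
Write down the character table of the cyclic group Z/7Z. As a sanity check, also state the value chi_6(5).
Character table of Z/7Z (irreps indexed chi_0,...,chi_6 with chi_k(m) = zeta_7^(k*m), zeta_7 = exp(2*pi*i/7)):
  irrep \ class  {0} (size 1)  {1} (size 1)    {2} (size 1)    {3} (size 1)    {4} (size 1)    {5} (size 1)    {6} (size 1)  
  chi_0          1             1               1               1               1               1               1             
  chi_1          1             exp(2*I*pi/7)   exp(4*I*pi/7)   exp(6*I*pi/7)   exp(-6*I*pi/7)  exp(-4*I*pi/7)  exp(-2*I*pi/7)
  chi_2          1             exp(4*I*pi/7)   exp(-6*I*pi/7)  exp(-2*I*pi/7)  exp(2*I*pi/7)   exp(6*I*pi/7)   exp(-4*I*pi/7)
  chi_3          1             exp(6*I*pi/7)   exp(-2*I*pi/7)  exp(4*I*pi/7)   exp(-4*I*pi/7)  exp(2*I*pi/7)   exp(-6*I*pi/7)
  chi_4          1             exp(-6*I*pi/7)  exp(2*I*pi/7)   exp(-4*I*pi/7)  exp(4*I*pi/7)   exp(-2*I*pi/7)  exp(6*I*pi/7) 
  chi_5          1             exp(-4*I*pi/7)  exp(6*I*pi/7)   exp(2*I*pi/7)   exp(-2*I*pi/7)  exp(-6*I*pi/7)  exp(4*I*pi/7) 
  chi_6          1             exp(-2*I*pi/7)  exp(-4*I*pi/7)  exp(-6*I*pi/7)  exp(6*I*pi/7)   exp(4*I*pi/7)   exp(2*I*pi/7) 

Spot check: chi_6(5) = zeta_7^(6*5) = zeta_7^30 = exp(4*I*pi/7).

Solution. Z/7Z is abelian, so all 7 irreducible complex representations are 1-dimensional. They are given by chi_k(m) = zeta_7^(k*m) for k = 0,...,6. Row orthogonality: sum_m chi_k(m) conj(chi_l(m)) = 7 * [k = l].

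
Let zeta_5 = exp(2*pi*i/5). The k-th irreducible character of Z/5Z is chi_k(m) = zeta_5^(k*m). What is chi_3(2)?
chi_3(2) = zeta_5^6 = exp(2*I*pi/5)

Proof sketch: chi_3(2) = zeta_5^(3*2) = zeta_5^6. Since zeta_5^5 = 1, this equals zeta_5^1 = exp(2*pi*i*1/5) = exp(2*I*pi/5).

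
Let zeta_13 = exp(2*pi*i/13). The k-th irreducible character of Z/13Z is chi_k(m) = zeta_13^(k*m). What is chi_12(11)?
chi_12(11) = zeta_13^132 = exp(4*I*pi/13)

Derivation: chi_12(11) = zeta_13^(12*11) = zeta_13^132. Since zeta_13^13 = 1, this equals zeta_13^2 = exp(2*pi*i*2/13) = exp(4*I*pi/13).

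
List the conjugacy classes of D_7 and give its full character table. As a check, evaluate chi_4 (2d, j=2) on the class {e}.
Conjugacy classes: {e} of size 1, {r^1, r^6} of size 2, {r^2, r^5} of size 2, {r^3, r^4} of size 2, {s, sr, ..., sr^6} of size 7.
Character table:
  irrep \ class              {e} (size 1)  {r^1, r^6} (size 2)  {r^2, r^5} (size 2)  {r^3, r^4} (size 2)  {s, sr, ..., sr^6} (size 7)
  chi_1 (triv)               1             1                    1                    1                    1                          
  chi_2 (sign: r->1, s->-1)  1             1                    1                    1                    -1                         
  chi_3 (2d, j=1)            2             2*cos(2*pi/7)        -2*cos(3*pi/7)       -2*cos(pi/7)         0                          
  chi_4 (2d, j=2)            2             -2*cos(3*pi/7)       -2*cos(pi/7)         2*cos(2*pi/7)        0                          
  chi_5 (2d, j=3)            2             -2*cos(pi/7)         2*cos(2*pi/7)        -2*cos(3*pi/7)       0                          

Spot check: chi_4 (2d, j=2) on {e} = 2.

Explanation: D_7 has order 2*7 = 14 with 5 conjugacy classes, hence 5 irreducibles. Sum of squared dims 1 + 1 + 4 + 4 + 4 = 14 = |G|. Linear characters come from the abelianisation; the 2-dimensional irreps have character r^k -> 2*cos(2*pi*j*k/7), reflections -> 0.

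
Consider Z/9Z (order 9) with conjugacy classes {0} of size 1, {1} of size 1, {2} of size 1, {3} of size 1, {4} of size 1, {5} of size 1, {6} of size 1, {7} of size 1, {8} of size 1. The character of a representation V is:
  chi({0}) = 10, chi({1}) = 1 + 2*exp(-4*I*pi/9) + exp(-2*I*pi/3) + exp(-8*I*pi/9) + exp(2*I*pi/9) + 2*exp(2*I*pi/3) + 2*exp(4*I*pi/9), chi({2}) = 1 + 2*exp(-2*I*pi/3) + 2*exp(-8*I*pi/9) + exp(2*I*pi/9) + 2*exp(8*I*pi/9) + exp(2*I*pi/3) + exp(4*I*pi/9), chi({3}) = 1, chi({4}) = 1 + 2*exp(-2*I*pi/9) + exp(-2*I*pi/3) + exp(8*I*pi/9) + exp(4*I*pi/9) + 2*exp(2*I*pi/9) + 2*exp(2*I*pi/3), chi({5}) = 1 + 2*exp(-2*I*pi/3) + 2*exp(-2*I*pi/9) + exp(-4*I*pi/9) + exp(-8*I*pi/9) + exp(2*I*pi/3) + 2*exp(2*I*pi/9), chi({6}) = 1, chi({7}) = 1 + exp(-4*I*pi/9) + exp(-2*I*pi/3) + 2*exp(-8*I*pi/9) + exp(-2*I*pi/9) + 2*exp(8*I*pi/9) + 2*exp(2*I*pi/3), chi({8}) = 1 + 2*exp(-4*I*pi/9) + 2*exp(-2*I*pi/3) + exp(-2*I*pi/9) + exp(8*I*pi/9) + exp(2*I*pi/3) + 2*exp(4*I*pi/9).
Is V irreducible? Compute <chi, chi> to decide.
Not irreducible (reducible): <chi, chi> = 16 > 1.

Explanation: <chi, chi> = (1/|G|) sum_C |C| * |chi(C)|^2 = (1/9)[1*|10|^2 + 1*|1 + 2*exp(-4*I*pi/9) + exp(-2*I*pi/3) + exp(-8*I*pi/9) + exp(2*I*pi/9) + 2*exp(2*I*pi/3) + 2*exp(4*I*pi/9)|^2 + 1*|1 + 2*exp(-2*I*pi/3) + 2*exp(-8*I*pi/9) + exp(2*I*pi/9) + 2*exp(8*I*pi/9) + exp(2*I*pi/3) + exp(4*I*pi/9)|^2 + 1*|1|^2 + 1*|1 + 2*exp(-2*I*pi/9) + exp(-2*I*pi/3) + exp(8*I*pi/9) + exp(4*I*pi/9) + 2*exp(2*I*pi/9) + 2*exp(2*I*pi/3)|^2 + 1*|1 + 2*exp(-2*I*pi/3) + 2*exp(-2*I*pi/9) + exp(-4*I*pi/9) + exp(-8*I*pi/9) + exp(2*I*pi/3) + 2*exp(2*I*pi/9)|^2 + 1*|1|^2 + 1*|1 + exp(-4*I*pi/9) + exp(-2*I*pi/3) + 2*exp(-8*I*pi/9) + exp(-2*I*pi/9) + 2*exp(8*I*pi/9) + 2*exp(2*I*pi/3)|^2 + 1*|1 + 2*exp(-4*I*pi/9) + 2*exp(-2*I*pi/3) + exp(-2*I*pi/9) + exp(8*I*pi/9) + exp(2*I*pi/3) + 2*exp(4*I*pi/9)|^2]
  = (1/9)[(100) + (16 + 10*exp(-4*I*pi/9) + 9*exp(-2*I*pi/3) + 10*exp(-2*I*pi/9) + 13*exp(-8*I*pi/9) + 13*exp(8*I*pi/9) + 10*exp(2*I*pi/9) + 9*exp(2*I*pi/3) + 10*exp(4*I*pi/9)) + (16 + 10*exp(-4*I*pi/9) + 13*exp(-2*I*pi/9) + 9*exp(-2*I*pi/3) + 10*exp(-8*I*pi/9) + 10*exp(8*I*pi/9) + 9*exp(2*I*pi/3) + 13*exp(2*I*pi/9) + 10*exp(4*I*pi/9)) + (1) + (16 + 13*exp(-4*I*pi/9) + 9*exp(-2*I*pi/3) + 10*exp(-2*I*pi/9) + 10*exp(-8*I*pi/9) + 10*exp(8*I*pi/9) + 10*exp(2*I*pi/9) + 9*exp(2*I*pi/3) + 13*exp(4*I*pi/9)) + (16 + 13*exp(-4*I*pi/9) + 9*exp(-2*I*pi/3) + 10*exp(-2*I*pi/9) + 10*exp(-8*I*pi/9) + 10*exp(8*I*pi/9) + 10*exp(2*I*pi/9) + 9*exp(2*I*pi/3) + 13*exp(4*I*pi/9)) + (1) + (16 + 10*exp(-4*I*pi/9) + 13*exp(-2*I*pi/9) + 9*exp(-2*I*pi/3) + 10*exp(-8*I*pi/9) + 10*exp(8*I*pi/9) + 9*exp(2*I*pi/3) + 13*exp(2*I*pi/9) + 10*exp(4*I*pi/9)) + (16 + 10*exp(-4*I*pi/9) + 9*exp(-2*I*pi/3) + 10*exp(-2*I*pi/9) + 13*exp(-8*I*pi/9) + 13*exp(8*I*pi/9) + 10*exp(2*I*pi/9) + 9*exp(2*I*pi/3) + 10*exp(4*I*pi/9))] = 144/9 = 16.
(Exp terms are combined using exp(i*s)*conj(exp(i*t)) = exp(i*(s-t)), and sums of them are collapsed using the identity that for every m > 1 the m distinct m-th roots of unity sum to 0, e.g. 1 + exp(2*I*pi/3) + exp(-2*I*pi/3) = 0.)
A character is irreducible iff <chi, chi> = 1, so this representation is reducible.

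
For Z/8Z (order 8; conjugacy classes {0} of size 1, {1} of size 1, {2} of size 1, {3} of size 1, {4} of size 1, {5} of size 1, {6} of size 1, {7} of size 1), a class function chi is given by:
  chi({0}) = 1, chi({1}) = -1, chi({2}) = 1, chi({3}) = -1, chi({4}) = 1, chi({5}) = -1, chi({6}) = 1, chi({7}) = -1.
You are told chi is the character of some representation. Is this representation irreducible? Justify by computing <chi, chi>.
Irreducible: <chi, chi> = 1.

<chi, chi> = (1/|G|) sum_C |C| * |chi(C)|^2 = (1/8)[1*|1|^2 + 1*|-1|^2 + 1*|1|^2 + 1*|-1|^2 + 1*|1|^2 + 1*|-1|^2 + 1*|1|^2 + 1*|-1|^2]
  = (1/8)[(1) + (1) + (1) + (1) + (1) + (1) + (1) + (1)] = 8/8 = 1.
(Exp terms are combined using exp(i*s)*conj(exp(i*t)) = exp(i*(s-t)), and sums of them are collapsed using the identity that for every m > 1 the m distinct m-th roots of unity sum to 0, e.g. 1 + exp(2*I*pi/3) + exp(-2*I*pi/3) = 0.)
A character is irreducible iff <chi, chi> = 1, so this representation is irreducible.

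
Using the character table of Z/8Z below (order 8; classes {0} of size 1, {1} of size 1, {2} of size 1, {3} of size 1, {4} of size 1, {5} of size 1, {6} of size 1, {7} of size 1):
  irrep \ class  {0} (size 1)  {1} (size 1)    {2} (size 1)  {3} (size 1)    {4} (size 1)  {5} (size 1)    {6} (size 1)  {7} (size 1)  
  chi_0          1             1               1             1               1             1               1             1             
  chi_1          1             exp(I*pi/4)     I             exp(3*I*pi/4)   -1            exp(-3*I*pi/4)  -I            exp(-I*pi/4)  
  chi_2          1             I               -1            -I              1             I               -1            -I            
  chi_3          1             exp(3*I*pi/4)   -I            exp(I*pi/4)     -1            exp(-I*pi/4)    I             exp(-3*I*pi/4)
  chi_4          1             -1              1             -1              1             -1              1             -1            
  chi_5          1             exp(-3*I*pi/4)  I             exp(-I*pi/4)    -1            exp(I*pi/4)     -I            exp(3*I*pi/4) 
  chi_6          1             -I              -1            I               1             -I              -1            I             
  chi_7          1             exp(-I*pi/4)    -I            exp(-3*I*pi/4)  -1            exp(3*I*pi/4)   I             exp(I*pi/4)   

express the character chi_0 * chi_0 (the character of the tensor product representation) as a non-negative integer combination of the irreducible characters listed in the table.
chi_0 tensor chi_0 = chi_0 (all other irreducibles have multiplicity 0).

Solution. The character of a tensor product is the pointwise product (chi_0 * chi_0)(C) = chi_0(C) * chi_0(C):
  {0}: (1)*(1), {1}: (1)*(1), {2}: (1)*(1), {3}: (1)*(1), {4}: (1)*(1), {5}: (1)*(1), {6}: (1)*(1), {7}: (1)*(1)
so (chi_0 * chi_0) takes values
  {0} -> 1, {1} -> 1, {2} -> 1, {3} -> 1, {4} -> 1, {5} -> 1, {6} -> 1, {7} -> 1.
Now take the inner product of this character with each irreducible chi from the table, <chi_0*chi_0, chi> = (1/8) sum_C |C| (chi_0*chi_0)(C) conj(chi(C)):
  <chi_0*chi_0, chi_0> = (1/8)[1*(1)*conj(1) + 1*(1)*conj(1) + 1*(1)*conj(1) + 1*(1)*conj(1) + 1*(1)*conj(1) + 1*(1)*conj(1) + 1*(1)*conj(1) + 1*(1)*conj(1)]
      = (1/8)[(1) + (1) + (1) + (1) + (1) + (1) + (1) + (1)] = 8/8 = 1
  <chi_0*chi_0, chi_1> = (1/8)[1*(1)*conj(1) + 1*(1)*conj(exp(I*pi/4)) + 1*(1)*conj(I) + 1*(1)*conj(exp(3*I*pi/4)) + 1*(1)*conj(-1) + 1*(1)*conj(exp(-3*I*pi/4)) + 1*(1)*conj(-I) + 1*(1)*conj(exp(-I*pi/4))]
      = (1/8)[(1) + (exp(-I*pi/4)) + (-I) + (exp(-3*I*pi/4)) + (-1) + (exp(3*I*pi/4)) + (I) + (exp(I*pi/4))] = 0/8 = 0
  <chi_0*chi_0, chi_2> = (1/8)[1*(1)*conj(1) + 1*(1)*conj(I) + 1*(1)*conj(-1) + 1*(1)*conj(-I) + 1*(1)*conj(1) + 1*(1)*conj(I) + 1*(1)*conj(-1) + 1*(1)*conj(-I)]
      = (1/8)[(1) + (-I) + (-1) + (I) + (1) + (-I) + (-1) + (I)] = 0/8 = 0
  <chi_0*chi_0, chi_3> = (1/8)[1*(1)*conj(1) + 1*(1)*conj(exp(3*I*pi/4)) + 1*(1)*conj(-I) + 1*(1)*conj(exp(I*pi/4)) + 1*(1)*conj(-1) + 1*(1)*conj(exp(-I*pi/4)) + 1*(1)*conj(I) + 1*(1)*conj(exp(-3*I*pi/4))]
      = (1/8)[(1) + (exp(-3*I*pi/4)) + (I) + (exp(-I*pi/4)) + (-1) + (exp(I*pi/4)) + (-I) + (exp(3*I*pi/4))] = 0/8 = 0
  <chi_0*chi_0, chi_4> = (1/8)[1*(1)*conj(1) + 1*(1)*conj(-1) + 1*(1)*conj(1) + 1*(1)*conj(-1) + 1*(1)*conj(1) + 1*(1)*conj(-1) + 1*(1)*conj(1) + 1*(1)*conj(-1)]
      = (1/8)[(1) + (-1) + (1) + (-1) + (1) + (-1) + (1) + (-1)] = 0/8 = 0
  <chi_0*chi_0, chi_5> = (1/8)[1*(1)*conj(1) + 1*(1)*conj(exp(-3*I*pi/4)) + 1*(1)*conj(I) + 1*(1)*conj(exp(-I*pi/4)) + 1*(1)*conj(-1) + 1*(1)*conj(exp(I*pi/4)) + 1*(1)*conj(-I) + 1*(1)*conj(exp(3*I*pi/4))]
      = (1/8)[(1) + (exp(3*I*pi/4)) + (-I) + (exp(I*pi/4)) + (-1) + (exp(-I*pi/4)) + (I) + (exp(-3*I*pi/4))] = 0/8 = 0
  <chi_0*chi_0, chi_6> = (1/8)[1*(1)*conj(1) + 1*(1)*conj(-I) + 1*(1)*conj(-1) + 1*(1)*conj(I) + 1*(1)*conj(1) + 1*(1)*conj(-I) + 1*(1)*conj(-1) + 1*(1)*conj(I)]
      = (1/8)[(1) + (I) + (-1) + (-I) + (1) + (I) + (-1) + (-I)] = 0/8 = 0
  <chi_0*chi_0, chi_7> = (1/8)[1*(1)*conj(1) + 1*(1)*conj(exp(-I*pi/4)) + 1*(1)*conj(-I) + 1*(1)*conj(exp(-3*I*pi/4)) + 1*(1)*conj(-1) + 1*(1)*conj(exp(3*I*pi/4)) + 1*(1)*conj(I) + 1*(1)*conj(exp(I*pi/4))]
      = (1/8)[(1) + (exp(I*pi/4)) + (I) + (exp(3*I*pi/4)) + (-1) + (exp(-3*I*pi/4)) + (-I) + (exp(-I*pi/4))] = 0/8 = 0
(Exp terms are combined using exp(i*s)*conj(exp(i*t)) = exp(i*(s-t)), and sums of them are collapsed using the identity that for every m > 1 the m distinct m-th roots of unity sum to 0, e.g. 1 + exp(2*I*pi/3) + exp(-2*I*pi/3) = 0.)
Hence the multiplicities are chi_0: 1. Dimension check: dim(chi_0)*dim(chi_0) = 1*1 = 1 and sum (mult * dim) = 1*1 = 1.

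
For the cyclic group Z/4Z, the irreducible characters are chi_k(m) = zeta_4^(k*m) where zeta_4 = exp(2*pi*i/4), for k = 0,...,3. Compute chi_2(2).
chi_2(2) = zeta_4^4 = 1

Explanation: chi_2(2) = zeta_4^(2*2) = zeta_4^4. Since zeta_4^4 = 1, this equals zeta_4^0 = exp(2*pi*i*0/4) = 1.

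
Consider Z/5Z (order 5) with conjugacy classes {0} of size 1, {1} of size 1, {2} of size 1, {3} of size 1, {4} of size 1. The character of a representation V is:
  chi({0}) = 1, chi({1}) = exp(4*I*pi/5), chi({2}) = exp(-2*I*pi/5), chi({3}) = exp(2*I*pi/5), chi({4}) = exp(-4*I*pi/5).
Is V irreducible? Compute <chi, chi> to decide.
Irreducible: <chi, chi> = 1.

Solution. <chi, chi> = (1/|G|) sum_C |C| * |chi(C)|^2 = (1/5)[1*|1|^2 + 1*|exp(4*I*pi/5)|^2 + 1*|exp(-2*I*pi/5)|^2 + 1*|exp(2*I*pi/5)|^2 + 1*|exp(-4*I*pi/5)|^2]
  = (1/5)[(1) + (1) + (1) + (1) + (1)] = 5/5 = 1.
(Exp terms are combined using exp(i*s)*conj(exp(i*t)) = exp(i*(s-t)), and sums of them are collapsed using the identity that for every m > 1 the m distinct m-th roots of unity sum to 0, e.g. 1 + exp(2*I*pi/3) + exp(-2*I*pi/3) = 0.)
A character is irreducible iff <chi, chi> = 1, so this representation is irreducible.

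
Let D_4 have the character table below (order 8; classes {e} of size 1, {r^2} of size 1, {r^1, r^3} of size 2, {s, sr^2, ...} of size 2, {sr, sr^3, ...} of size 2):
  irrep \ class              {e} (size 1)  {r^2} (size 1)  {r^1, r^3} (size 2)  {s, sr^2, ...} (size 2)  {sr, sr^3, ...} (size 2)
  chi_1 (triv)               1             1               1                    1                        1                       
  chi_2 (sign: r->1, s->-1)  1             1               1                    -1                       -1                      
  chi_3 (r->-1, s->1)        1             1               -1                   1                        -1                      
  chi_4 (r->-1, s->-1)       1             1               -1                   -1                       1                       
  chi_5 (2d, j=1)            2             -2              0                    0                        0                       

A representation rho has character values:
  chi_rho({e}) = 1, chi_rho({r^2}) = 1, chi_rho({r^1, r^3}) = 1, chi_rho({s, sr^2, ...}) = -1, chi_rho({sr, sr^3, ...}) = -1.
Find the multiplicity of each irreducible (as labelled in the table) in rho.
Multiplicities: chi_1: 0, chi_2: 1, chi_3: 0, chi_4: 0, chi_5: 0.

Proof sketch: Use <chi_rho, chi> = (1/|G|) sum_C |C| * chi_rho(C) * conj(chi(C)) with |G| = 8 for each irreducible chi in the table:
  <chi_rho, chi_1> = (1/8)[1*(1)*conj(1) + 1*(1)*conj(1) + 2*(1)*conj(1) + 2*(-1)*conj(1) + 2*(-1)*conj(1)]
      = (1/8)[(1) + (1) + (2) + (-2) + (-2)] = 0/8 = 0
  <chi_rho, chi_2> = (1/8)[1*(1)*conj(1) + 1*(1)*conj(1) + 2*(1)*conj(1) + 2*(-1)*conj(-1) + 2*(-1)*conj(-1)]
      = (1/8)[(1) + (1) + (2) + (2) + (2)] = 8/8 = 1
  <chi_rho, chi_3> = (1/8)[1*(1)*conj(1) + 1*(1)*conj(1) + 2*(1)*conj(-1) + 2*(-1)*conj(1) + 2*(-1)*conj(-1)]
      = (1/8)[(1) + (1) + (-2) + (-2) + (2)] = 0/8 = 0
  <chi_rho, chi_4> = (1/8)[1*(1)*conj(1) + 1*(1)*conj(1) + 2*(1)*conj(-1) + 2*(-1)*conj(-1) + 2*(-1)*conj(1)]
      = (1/8)[(1) + (1) + (-2) + (2) + (-2)] = 0/8 = 0
  <chi_rho, chi_5> = (1/8)[1*(1)*conj(2) + 1*(1)*conj(-2) + 2*(1)*conj(0) + 2*(-1)*conj(0) + 2*(-1)*conj(0)]
      = (1/8)[(2) + (-2) + (0) + (0) + (0)] = 0/8 = 0
Dimension check: dim(rho) = sum (mult * dim) = 0*1 + 1*1 + 0*1 + 0*1 + 0*2 = 1 = chi_rho(e) = 1.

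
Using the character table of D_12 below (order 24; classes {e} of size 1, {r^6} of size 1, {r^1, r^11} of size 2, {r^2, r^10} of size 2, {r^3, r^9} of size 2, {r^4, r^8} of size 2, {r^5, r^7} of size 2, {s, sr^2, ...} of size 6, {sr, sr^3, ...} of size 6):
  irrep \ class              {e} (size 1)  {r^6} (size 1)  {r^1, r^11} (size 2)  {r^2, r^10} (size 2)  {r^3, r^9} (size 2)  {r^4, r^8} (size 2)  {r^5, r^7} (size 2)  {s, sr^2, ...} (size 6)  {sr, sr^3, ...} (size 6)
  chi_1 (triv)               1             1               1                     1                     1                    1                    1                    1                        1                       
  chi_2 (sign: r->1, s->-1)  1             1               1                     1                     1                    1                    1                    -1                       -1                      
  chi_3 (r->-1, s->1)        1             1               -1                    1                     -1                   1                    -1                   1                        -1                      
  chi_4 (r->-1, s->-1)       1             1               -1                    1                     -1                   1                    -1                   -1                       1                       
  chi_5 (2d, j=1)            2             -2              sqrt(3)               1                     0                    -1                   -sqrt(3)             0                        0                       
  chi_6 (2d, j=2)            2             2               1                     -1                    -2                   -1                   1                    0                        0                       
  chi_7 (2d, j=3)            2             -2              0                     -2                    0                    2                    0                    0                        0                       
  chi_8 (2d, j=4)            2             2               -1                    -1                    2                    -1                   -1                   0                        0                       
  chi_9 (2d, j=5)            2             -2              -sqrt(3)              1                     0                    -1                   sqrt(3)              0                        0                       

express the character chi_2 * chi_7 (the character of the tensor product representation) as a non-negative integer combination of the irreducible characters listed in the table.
chi_2 tensor chi_7 = chi_7 (all other irreducibles have multiplicity 0).

Working: The character of a tensor product is the pointwise product (chi_2 * chi_7)(C) = chi_2(C) * chi_7(C):
  {e}: (1)*(2), {r^6}: (1)*(-2), {r^1, r^11}: (1)*(0), {r^2, r^10}: (1)*(-2), {r^3, r^9}: (1)*(0), {r^4, r^8}: (1)*(2), {r^5, r^7}: (1)*(0), {s, sr^2, ...}: (-1)*(0), {sr, sr^3, ...}: (-1)*(0)
so (chi_2 * chi_7) takes values
  {e} -> 2, {r^6} -> -2, {r^1, r^11} -> 0, {r^2, r^10} -> -2, {r^3, r^9} -> 0, {r^4, r^8} -> 2, {r^5, r^7} -> 0, {s, sr^2, ...} -> 0, {sr, sr^3, ...} -> 0.
Now take the inner product of this character with each irreducible chi from the table, <chi_2*chi_7, chi> = (1/24) sum_C |C| (chi_2*chi_7)(C) conj(chi(C)):
  <chi_2*chi_7, chi_1> = (1/24)[1*(2)*conj(1) + 1*(-2)*conj(1) + 2*(0)*conj(1) + 2*(-2)*conj(1) + 2*(0)*conj(1) + 2*(2)*conj(1) + 2*(0)*conj(1) + 6*(0)*conj(1) + 6*(0)*conj(1)]
      = (1/24)[(2) + (-2) + (0) + (-4) + (0) + (4) + (0) + (0) + (0)] = 0/24 = 0
  <chi_2*chi_7, chi_2> = (1/24)[1*(2)*conj(1) + 1*(-2)*conj(1) + 2*(0)*conj(1) + 2*(-2)*conj(1) + 2*(0)*conj(1) + 2*(2)*conj(1) + 2*(0)*conj(1) + 6*(0)*conj(-1) + 6*(0)*conj(-1)]
      = (1/24)[(2) + (-2) + (0) + (-4) + (0) + (4) + (0) + (0) + (0)] = 0/24 = 0
  <chi_2*chi_7, chi_3> = (1/24)[1*(2)*conj(1) + 1*(-2)*conj(1) + 2*(0)*conj(-1) + 2*(-2)*conj(1) + 2*(0)*conj(-1) + 2*(2)*conj(1) + 2*(0)*conj(-1) + 6*(0)*conj(1) + 6*(0)*conj(-1)]
      = (1/24)[(2) + (-2) + (0) + (-4) + (0) + (4) + (0) + (0) + (0)] = 0/24 = 0
  <chi_2*chi_7, chi_4> = (1/24)[1*(2)*conj(1) + 1*(-2)*conj(1) + 2*(0)*conj(-1) + 2*(-2)*conj(1) + 2*(0)*conj(-1) + 2*(2)*conj(1) + 2*(0)*conj(-1) + 6*(0)*conj(-1) + 6*(0)*conj(1)]
      = (1/24)[(2) + (-2) + (0) + (-4) + (0) + (4) + (0) + (0) + (0)] = 0/24 = 0
  <chi_2*chi_7, chi_5> = (1/24)[1*(2)*conj(2) + 1*(-2)*conj(-2) + 2*(0)*conj(sqrt(3)) + 2*(-2)*conj(1) + 2*(0)*conj(0) + 2*(2)*conj(-1) + 2*(0)*conj(-sqrt(3)) + 6*(0)*conj(0) + 6*(0)*conj(0)]
      = (1/24)[(4) + (4) + (0) + (-4) + (0) + (-4) + (0) + (0) + (0)] = 0/24 = 0
  <chi_2*chi_7, chi_6> = (1/24)[1*(2)*conj(2) + 1*(-2)*conj(2) + 2*(0)*conj(1) + 2*(-2)*conj(-1) + 2*(0)*conj(-2) + 2*(2)*conj(-1) + 2*(0)*conj(1) + 6*(0)*conj(0) + 6*(0)*conj(0)]
      = (1/24)[(4) + (-4) + (0) + (4) + (0) + (-4) + (0) + (0) + (0)] = 0/24 = 0
  <chi_2*chi_7, chi_7> = (1/24)[1*(2)*conj(2) + 1*(-2)*conj(-2) + 2*(0)*conj(0) + 2*(-2)*conj(-2) + 2*(0)*conj(0) + 2*(2)*conj(2) + 2*(0)*conj(0) + 6*(0)*conj(0) + 6*(0)*conj(0)]
      = (1/24)[(4) + (4) + (0) + (8) + (0) + (8) + (0) + (0) + (0)] = 24/24 = 1
  <chi_2*chi_7, chi_8> = (1/24)[1*(2)*conj(2) + 1*(-2)*conj(2) + 2*(0)*conj(-1) + 2*(-2)*conj(-1) + 2*(0)*conj(2) + 2*(2)*conj(-1) + 2*(0)*conj(-1) + 6*(0)*conj(0) + 6*(0)*conj(0)]
      = (1/24)[(4) + (-4) + (0) + (4) + (0) + (-4) + (0) + (0) + (0)] = 0/24 = 0
  <chi_2*chi_7, chi_9> = (1/24)[1*(2)*conj(2) + 1*(-2)*conj(-2) + 2*(0)*conj(-sqrt(3)) + 2*(-2)*conj(1) + 2*(0)*conj(0) + 2*(2)*conj(-1) + 2*(0)*conj(sqrt(3)) + 6*(0)*conj(0) + 6*(0)*conj(0)]
      = (1/24)[(4) + (4) + (0) + (-4) + (0) + (-4) + (0) + (0) + (0)] = 0/24 = 0
Hence the multiplicities are chi_7: 1. Dimension check: dim(chi_2)*dim(chi_7) = 1*2 = 2 and sum (mult * dim) = 1*2 = 2.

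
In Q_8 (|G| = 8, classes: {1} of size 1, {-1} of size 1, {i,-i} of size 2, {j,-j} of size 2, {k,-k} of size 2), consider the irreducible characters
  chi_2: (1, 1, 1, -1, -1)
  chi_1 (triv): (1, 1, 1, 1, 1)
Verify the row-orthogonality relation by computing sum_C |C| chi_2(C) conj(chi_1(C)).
Sum = 0; so <chi_2, chi_1> = 0 (distinct irreducibles are orthogonal).

Explanation: Compute term by term over conjugacy classes (|C| * chi_2(C) * conj(chi_1(C))):
  1*(1)*conj(1) + 1*(1)*conj(1) + 2*(1)*conj(1) + 2*(-1)*conj(1) + 2*(-1)*conj(1)
  = (1) + (1) + (2) + (-2) + (-2)
  = 0.
Dividing by |G| = 8 gives 0/8 = 0, matching the row-orthogonality relation <chi_2, chi_1> = [chi_2 = chi_1].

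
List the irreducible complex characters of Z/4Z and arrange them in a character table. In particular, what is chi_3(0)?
Character table of Z/4Z (irreps indexed chi_0,...,chi_3 with chi_k(m) = zeta_4^(k*m), zeta_4 = exp(2*pi*i/4)):
  irrep \ class  {0} (size 1)  {1} (size 1)  {2} (size 1)  {3} (size 1)
  chi_0          1             1             1             1           
  chi_1          1             I             -1            -I          
  chi_2          1             -1            1             -1          
  chi_3          1             -I            -1            I           

Spot check: chi_3(0) = zeta_4^(3*0) = zeta_4^0 = 1.

Derivation: Z/4Z is abelian, so all 4 irreducible complex representations are 1-dimensional. They are given by chi_k(m) = zeta_4^(k*m) for k = 0,...,3. Row orthogonality: sum_m chi_k(m) conj(chi_l(m)) = 4 * [k = l].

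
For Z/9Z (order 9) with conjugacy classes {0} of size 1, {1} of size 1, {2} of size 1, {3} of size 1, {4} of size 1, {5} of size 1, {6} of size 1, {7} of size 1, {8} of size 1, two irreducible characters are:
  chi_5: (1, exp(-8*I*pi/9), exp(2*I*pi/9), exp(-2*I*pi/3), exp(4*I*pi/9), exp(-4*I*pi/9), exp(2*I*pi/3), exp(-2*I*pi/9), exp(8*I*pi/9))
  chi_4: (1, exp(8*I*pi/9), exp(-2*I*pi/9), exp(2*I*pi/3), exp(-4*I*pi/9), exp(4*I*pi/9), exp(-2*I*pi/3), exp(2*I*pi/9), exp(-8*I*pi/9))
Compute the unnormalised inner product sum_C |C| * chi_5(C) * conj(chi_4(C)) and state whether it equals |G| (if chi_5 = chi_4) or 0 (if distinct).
Sum = 0; so <chi_5, chi_4> = 0 (distinct irreducibles are orthogonal).

Solution. Compute term by term over conjugacy classes (|C| * chi_5(C) * conj(chi_4(C))):
  1*(1)*conj(1) + 1*(exp(-8*I*pi/9))*conj(exp(8*I*pi/9)) + 1*(exp(2*I*pi/9))*conj(exp(-2*I*pi/9)) + 1*(exp(-2*I*pi/3))*conj(exp(2*I*pi/3)) + 1*(exp(4*I*pi/9))*conj(exp(-4*I*pi/9)) + 1*(exp(-4*I*pi/9))*conj(exp(4*I*pi/9)) + 1*(exp(2*I*pi/3))*conj(exp(-2*I*pi/3)) + 1*(exp(-2*I*pi/9))*conj(exp(2*I*pi/9)) + 1*(exp(8*I*pi/9))*conj(exp(-8*I*pi/9))
  = (1) + (exp(2*I*pi/9)) + (exp(4*I*pi/9)) + (exp(2*I*pi/3)) + (exp(8*I*pi/9)) + (exp(-8*I*pi/9)) + (exp(-2*I*pi/3)) + (exp(-4*I*pi/9)) + (exp(-2*I*pi/9))
  = 0.
(Exp terms are combined using exp(i*s)*conj(exp(i*t)) = exp(i*(s-t)), and sums of them are collapsed using the identity that for every m > 1 the m distinct m-th roots of unity sum to 0, e.g. 1 + exp(2*I*pi/3) + exp(-2*I*pi/3) = 0.)
Dividing by |G| = 9 gives 0/9 = 0, matching the row-orthogonality relation <chi_5, chi_4> = [chi_5 = chi_4].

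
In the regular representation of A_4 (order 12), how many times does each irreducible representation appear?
Each irreducible V_i of dimension d_i appears with multiplicity d_i, i.e. rho_reg = (direct sum over all irreducibles V_i) d_i V_i. The irreducible dimensions for A_4 are 1, 1, 1, 3: 3 irreducibles of dimension 1, each with multiplicity 1; 1 irreducible of dimension 3, with multiplicity 3. Total dimension 3*1*1 + 1*3*3 = 12 = |G|.

Argument: General theorem: in the regular representation of a finite group G, each irreducible appears with multiplicity equal to its dimension. Check: dim(rho_reg) = sum d_i^2 = 1 + 1 + 1 + 9 = 12 = |G|.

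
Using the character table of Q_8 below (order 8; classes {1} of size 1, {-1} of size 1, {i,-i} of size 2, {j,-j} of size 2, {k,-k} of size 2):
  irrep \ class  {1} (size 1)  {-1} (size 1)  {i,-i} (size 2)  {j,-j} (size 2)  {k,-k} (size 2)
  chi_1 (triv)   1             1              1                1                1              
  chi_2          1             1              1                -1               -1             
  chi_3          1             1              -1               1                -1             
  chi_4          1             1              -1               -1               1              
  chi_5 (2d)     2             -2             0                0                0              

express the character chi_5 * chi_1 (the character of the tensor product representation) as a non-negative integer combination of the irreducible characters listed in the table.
chi_5 tensor chi_1 = chi_5 (all other irreducibles have multiplicity 0).

Solution. The character of a tensor product is the pointwise product (chi_5 * chi_1)(C) = chi_5(C) * chi_1(C):
  {1}: (2)*(1), {-1}: (-2)*(1), {i,-i}: (0)*(1), {j,-j}: (0)*(1), {k,-k}: (0)*(1)
so (chi_5 * chi_1) takes values
  {1} -> 2, {-1} -> -2, {i,-i} -> 0, {j,-j} -> 0, {k,-k} -> 0.
Now take the inner product of this character with each irreducible chi from the table, <chi_5*chi_1, chi> = (1/8) sum_C |C| (chi_5*chi_1)(C) conj(chi(C)):
  <chi_5*chi_1, chi_1> = (1/8)[1*(2)*conj(1) + 1*(-2)*conj(1) + 2*(0)*conj(1) + 2*(0)*conj(1) + 2*(0)*conj(1)]
      = (1/8)[(2) + (-2) + (0) + (0) + (0)] = 0/8 = 0
  <chi_5*chi_1, chi_2> = (1/8)[1*(2)*conj(1) + 1*(-2)*conj(1) + 2*(0)*conj(1) + 2*(0)*conj(-1) + 2*(0)*conj(-1)]
      = (1/8)[(2) + (-2) + (0) + (0) + (0)] = 0/8 = 0
  <chi_5*chi_1, chi_3> = (1/8)[1*(2)*conj(1) + 1*(-2)*conj(1) + 2*(0)*conj(-1) + 2*(0)*conj(1) + 2*(0)*conj(-1)]
      = (1/8)[(2) + (-2) + (0) + (0) + (0)] = 0/8 = 0
  <chi_5*chi_1, chi_4> = (1/8)[1*(2)*conj(1) + 1*(-2)*conj(1) + 2*(0)*conj(-1) + 2*(0)*conj(-1) + 2*(0)*conj(1)]
      = (1/8)[(2) + (-2) + (0) + (0) + (0)] = 0/8 = 0
  <chi_5*chi_1, chi_5> = (1/8)[1*(2)*conj(2) + 1*(-2)*conj(-2) + 2*(0)*conj(0) + 2*(0)*conj(0) + 2*(0)*conj(0)]
      = (1/8)[(4) + (4) + (0) + (0) + (0)] = 8/8 = 1
Hence the multiplicities are chi_5: 1. Dimension check: dim(chi_5)*dim(chi_1) = 2*1 = 2 and sum (mult * dim) = 1*2 = 2.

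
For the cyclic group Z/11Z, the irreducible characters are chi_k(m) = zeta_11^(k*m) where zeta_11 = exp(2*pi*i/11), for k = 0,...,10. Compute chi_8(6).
chi_8(6) = zeta_11^48 = exp(8*I*pi/11)

Reasoning: chi_8(6) = zeta_11^(8*6) = zeta_11^48. Since zeta_11^11 = 1, this equals zeta_11^4 = exp(2*pi*i*4/11) = exp(8*I*pi/11).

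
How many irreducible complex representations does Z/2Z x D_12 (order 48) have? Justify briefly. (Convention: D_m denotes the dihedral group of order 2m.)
18

Justification: The number of irreducible complex representations of a finite group equals its number of conjugacy classes. For a direct product, #classes(G x H) = #classes(G) * #classes(H). Z/2Z has 2 classes (abelian), D_12 has 9 classes, so 2 * 9 = 18, so Z/2Z x D_12 (order 48) has exactly 18 irreducible complex representations.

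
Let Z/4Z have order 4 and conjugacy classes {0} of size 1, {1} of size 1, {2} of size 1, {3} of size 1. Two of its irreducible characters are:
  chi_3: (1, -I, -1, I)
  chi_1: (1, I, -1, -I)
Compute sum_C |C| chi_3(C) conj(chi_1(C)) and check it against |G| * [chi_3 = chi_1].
Sum = 0; so <chi_3, chi_1> = 0 (distinct irreducibles are orthogonal).

Explanation: Compute term by term over conjugacy classes (|C| * chi_3(C) * conj(chi_1(C))):
  1*(1)*conj(1) + 1*(-I)*conj(I) + 1*(-1)*conj(-1) + 1*(I)*conj(-I)
  = (1) + (-1) + (1) + (-1)
  = 0.
(Exp terms are combined using exp(i*s)*conj(exp(i*t)) = exp(i*(s-t)), and sums of them are collapsed using the identity that for every m > 1 the m distinct m-th roots of unity sum to 0, e.g. 1 + exp(2*I*pi/3) + exp(-2*I*pi/3) = 0.)
Dividing by |G| = 4 gives 0/4 = 0, matching the row-orthogonality relation <chi_3, chi_1> = [chi_3 = chi_1].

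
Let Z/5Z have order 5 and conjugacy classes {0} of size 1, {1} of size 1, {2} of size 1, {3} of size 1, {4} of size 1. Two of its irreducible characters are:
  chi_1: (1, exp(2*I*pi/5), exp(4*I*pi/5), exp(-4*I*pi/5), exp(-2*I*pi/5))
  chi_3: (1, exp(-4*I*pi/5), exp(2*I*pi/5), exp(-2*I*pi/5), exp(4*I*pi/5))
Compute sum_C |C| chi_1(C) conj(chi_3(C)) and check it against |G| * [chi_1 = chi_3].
Sum = 0; so <chi_1, chi_3> = 0 (distinct irreducibles are orthogonal).

Justification: Compute term by term over conjugacy classes (|C| * chi_1(C) * conj(chi_3(C))):
  1*(1)*conj(1) + 1*(exp(2*I*pi/5))*conj(exp(-4*I*pi/5)) + 1*(exp(4*I*pi/5))*conj(exp(2*I*pi/5)) + 1*(exp(-4*I*pi/5))*conj(exp(-2*I*pi/5)) + 1*(exp(-2*I*pi/5))*conj(exp(4*I*pi/5))
  = (1) + (exp(-4*I*pi/5)) + (exp(2*I*pi/5)) + (exp(-2*I*pi/5)) + (exp(4*I*pi/5))
  = 0.
(Exp terms are combined using exp(i*s)*conj(exp(i*t)) = exp(i*(s-t)), and sums of them are collapsed using the identity that for every m > 1 the m distinct m-th roots of unity sum to 0, e.g. 1 + exp(2*I*pi/3) + exp(-2*I*pi/3) = 0.)
Dividing by |G| = 5 gives 0/5 = 0, matching the row-orthogonality relation <chi_1, chi_3> = [chi_1 = chi_3].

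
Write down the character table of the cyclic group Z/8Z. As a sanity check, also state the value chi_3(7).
Character table of Z/8Z (irreps indexed chi_0,...,chi_7 with chi_k(m) = zeta_8^(k*m), zeta_8 = exp(2*pi*i/8)):
  irrep \ class  {0} (size 1)  {1} (size 1)    {2} (size 1)  {3} (size 1)    {4} (size 1)  {5} (size 1)    {6} (size 1)  {7} (size 1)  
  chi_0          1             1               1             1               1             1               1             1             
  chi_1          1             exp(I*pi/4)     I             exp(3*I*pi/4)   -1            exp(-3*I*pi/4)  -I            exp(-I*pi/4)  
  chi_2          1             I               -1            -I              1             I               -1            -I            
  chi_3          1             exp(3*I*pi/4)   -I            exp(I*pi/4)     -1            exp(-I*pi/4)    I             exp(-3*I*pi/4)
  chi_4          1             -1              1             -1              1             -1              1             -1            
  chi_5          1             exp(-3*I*pi/4)  I             exp(-I*pi/4)    -1            exp(I*pi/4)     -I            exp(3*I*pi/4) 
  chi_6          1             -I              -1            I               1             -I              -1            I             
  chi_7          1             exp(-I*pi/4)    -I            exp(-3*I*pi/4)  -1            exp(3*I*pi/4)   I             exp(I*pi/4)   

Spot check: chi_3(7) = zeta_8^(3*7) = zeta_8^21 = exp(-3*I*pi/4).

Justification: Z/8Z is abelian, so all 8 irreducible complex representations are 1-dimensional. They are given by chi_k(m) = zeta_8^(k*m) for k = 0,...,7. Row orthogonality: sum_m chi_k(m) conj(chi_l(m)) = 8 * [k = l].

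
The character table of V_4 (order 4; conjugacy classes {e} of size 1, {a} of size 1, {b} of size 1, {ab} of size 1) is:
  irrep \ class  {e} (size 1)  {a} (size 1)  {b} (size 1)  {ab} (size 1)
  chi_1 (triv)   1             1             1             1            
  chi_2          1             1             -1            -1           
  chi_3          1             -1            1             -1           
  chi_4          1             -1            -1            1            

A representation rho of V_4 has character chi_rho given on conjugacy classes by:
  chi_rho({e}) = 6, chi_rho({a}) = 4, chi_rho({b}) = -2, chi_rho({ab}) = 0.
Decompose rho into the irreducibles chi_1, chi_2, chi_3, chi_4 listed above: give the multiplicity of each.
Multiplicities: chi_1: 2, chi_2: 3, chi_3: 0, chi_4: 1.

Derivation: Use <chi_rho, chi> = (1/|G|) sum_C |C| * chi_rho(C) * conj(chi(C)) with |G| = 4 for each irreducible chi in the table:
  <chi_rho, chi_1> = (1/4)[1*(6)*conj(1) + 1*(4)*conj(1) + 1*(-2)*conj(1) + 1*(0)*conj(1)]
      = (1/4)[(6) + (4) + (-2) + (0)] = 8/4 = 2
  <chi_rho, chi_2> = (1/4)[1*(6)*conj(1) + 1*(4)*conj(1) + 1*(-2)*conj(-1) + 1*(0)*conj(-1)]
      = (1/4)[(6) + (4) + (2) + (0)] = 12/4 = 3
  <chi_rho, chi_3> = (1/4)[1*(6)*conj(1) + 1*(4)*conj(-1) + 1*(-2)*conj(1) + 1*(0)*conj(-1)]
      = (1/4)[(6) + (-4) + (-2) + (0)] = 0/4 = 0
  <chi_rho, chi_4> = (1/4)[1*(6)*conj(1) + 1*(4)*conj(-1) + 1*(-2)*conj(-1) + 1*(0)*conj(1)]
      = (1/4)[(6) + (-4) + (2) + (0)] = 4/4 = 1
Dimension check: dim(rho) = sum (mult * dim) = 2*1 + 3*1 + 0*1 + 1*1 = 6 = chi_rho(e) = 6.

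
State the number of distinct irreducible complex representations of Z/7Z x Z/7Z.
49

Justification: The number of irreducible complex representations of a finite group equals its number of conjugacy classes. Z/7Z x Z/7Z is abelian of order 49, so every element is its own conjugacy class: 49 classes, so Z/7Z x Z/7Z (order 49) has exactly 49 irreducible complex representations.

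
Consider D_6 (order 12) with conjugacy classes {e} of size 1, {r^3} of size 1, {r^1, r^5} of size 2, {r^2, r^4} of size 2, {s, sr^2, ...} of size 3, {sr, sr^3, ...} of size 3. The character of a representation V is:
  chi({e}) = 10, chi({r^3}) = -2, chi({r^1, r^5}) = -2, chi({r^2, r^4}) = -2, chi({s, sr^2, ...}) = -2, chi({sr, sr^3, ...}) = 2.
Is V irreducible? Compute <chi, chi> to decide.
Not irreducible (reducible): <chi, chi> = 12 > 1.

Proof sketch: <chi, chi> = (1/|G|) sum_C |C| * |chi(C)|^2 = (1/12)[1*|10|^2 + 1*|-2|^2 + 2*|-2|^2 + 2*|-2|^2 + 3*|-2|^2 + 3*|2|^2]
  = (1/12)[(100) + (4) + (8) + (8) + (12) + (12)] = 144/12 = 12.
A character is irreducible iff <chi, chi> = 1, so this representation is reducible.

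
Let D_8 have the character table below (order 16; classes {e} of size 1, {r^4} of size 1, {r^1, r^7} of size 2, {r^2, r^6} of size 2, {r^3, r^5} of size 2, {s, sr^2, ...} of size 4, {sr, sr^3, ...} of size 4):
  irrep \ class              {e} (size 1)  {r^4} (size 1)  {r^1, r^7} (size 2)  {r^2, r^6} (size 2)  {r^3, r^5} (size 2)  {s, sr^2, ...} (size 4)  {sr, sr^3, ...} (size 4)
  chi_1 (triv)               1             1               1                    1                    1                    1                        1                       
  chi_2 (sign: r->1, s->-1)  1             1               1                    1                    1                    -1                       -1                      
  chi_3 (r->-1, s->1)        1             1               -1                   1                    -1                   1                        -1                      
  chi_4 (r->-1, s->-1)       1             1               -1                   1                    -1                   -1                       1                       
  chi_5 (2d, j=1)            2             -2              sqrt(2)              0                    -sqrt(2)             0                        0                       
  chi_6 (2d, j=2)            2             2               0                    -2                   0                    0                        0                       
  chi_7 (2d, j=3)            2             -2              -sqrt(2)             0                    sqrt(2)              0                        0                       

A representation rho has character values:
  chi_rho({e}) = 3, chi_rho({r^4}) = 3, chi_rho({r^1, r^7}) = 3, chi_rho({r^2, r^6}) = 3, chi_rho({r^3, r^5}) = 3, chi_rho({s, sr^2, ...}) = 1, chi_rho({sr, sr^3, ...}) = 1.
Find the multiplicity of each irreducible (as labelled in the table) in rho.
Multiplicities: chi_1: 2, chi_2: 1, chi_3: 0, chi_4: 0, chi_5: 0, chi_6: 0, chi_7: 0.

Use <chi_rho, chi> = (1/|G|) sum_C |C| * chi_rho(C) * conj(chi(C)) with |G| = 16 for each irreducible chi in the table:
  <chi_rho, chi_1> = (1/16)[1*(3)*conj(1) + 1*(3)*conj(1) + 2*(3)*conj(1) + 2*(3)*conj(1) + 2*(3)*conj(1) + 4*(1)*conj(1) + 4*(1)*conj(1)]
      = (1/16)[(3) + (3) + (6) + (6) + (6) + (4) + (4)] = 32/16 = 2
  <chi_rho, chi_2> = (1/16)[1*(3)*conj(1) + 1*(3)*conj(1) + 2*(3)*conj(1) + 2*(3)*conj(1) + 2*(3)*conj(1) + 4*(1)*conj(-1) + 4*(1)*conj(-1)]
      = (1/16)[(3) + (3) + (6) + (6) + (6) + (-4) + (-4)] = 16/16 = 1
  <chi_rho, chi_3> = (1/16)[1*(3)*conj(1) + 1*(3)*conj(1) + 2*(3)*conj(-1) + 2*(3)*conj(1) + 2*(3)*conj(-1) + 4*(1)*conj(1) + 4*(1)*conj(-1)]
      = (1/16)[(3) + (3) + (-6) + (6) + (-6) + (4) + (-4)] = 0/16 = 0
  <chi_rho, chi_4> = (1/16)[1*(3)*conj(1) + 1*(3)*conj(1) + 2*(3)*conj(-1) + 2*(3)*conj(1) + 2*(3)*conj(-1) + 4*(1)*conj(-1) + 4*(1)*conj(1)]
      = (1/16)[(3) + (3) + (-6) + (6) + (-6) + (-4) + (4)] = 0/16 = 0
  <chi_rho, chi_5> = (1/16)[1*(3)*conj(2) + 1*(3)*conj(-2) + 2*(3)*conj(sqrt(2)) + 2*(3)*conj(0) + 2*(3)*conj(-sqrt(2)) + 4*(1)*conj(0) + 4*(1)*conj(0)]
      = (1/16)[(6) + (-6) + (6*sqrt(2)) + (0) + (-6*sqrt(2)) + (0) + (0)] = 0/16 = 0
  <chi_rho, chi_6> = (1/16)[1*(3)*conj(2) + 1*(3)*conj(2) + 2*(3)*conj(0) + 2*(3)*conj(-2) + 2*(3)*conj(0) + 4*(1)*conj(0) + 4*(1)*conj(0)]
      = (1/16)[(6) + (6) + (0) + (-12) + (0) + (0) + (0)] = 0/16 = 0
  <chi_rho, chi_7> = (1/16)[1*(3)*conj(2) + 1*(3)*conj(-2) + 2*(3)*conj(-sqrt(2)) + 2*(3)*conj(0) + 2*(3)*conj(sqrt(2)) + 4*(1)*conj(0) + 4*(1)*conj(0)]
      = (1/16)[(6) + (-6) + (-6*sqrt(2)) + (0) + (6*sqrt(2)) + (0) + (0)] = 0/16 = 0
Dimension check: dim(rho) = sum (mult * dim) = 2*1 + 1*1 + 0*1 + 0*1 + 0*2 + 0*2 + 0*2 = 3 = chi_rho(e) = 3.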